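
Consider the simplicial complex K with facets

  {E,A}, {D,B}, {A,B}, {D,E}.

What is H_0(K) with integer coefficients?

H_0 ≅ Z.

K has 4 vertices, 4 edges.
rank ∂_0 = 0, rank ∂_1 = 3 ⇒ b_0 = 4 − 0 − 3 = 1; all invariant factors of ∂_1 are 1 so no torsion. So H_0 ≅ Z.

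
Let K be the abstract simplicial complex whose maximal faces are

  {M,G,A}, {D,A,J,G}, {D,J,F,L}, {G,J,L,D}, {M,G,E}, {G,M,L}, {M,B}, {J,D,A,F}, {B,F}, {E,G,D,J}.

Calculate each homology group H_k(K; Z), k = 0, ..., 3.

H_0 ≅ Z,  H_1 ≅ Z,  H_2 = 0,  H_3 = 0.

Order the vertices as A < B < D < E < F < G < J < L < M. Listing each simplex with vertices in this order, K has dimension 3 with simplices:

  0-simplices (9): A, B, D, E, F, G, J, L, M
  1-simplices (22): AD, AF, AG, AJ, AM, BF, BM, DE, DF, DG, DJ, DL, EG, EJ, EM, FJ, FL, GJ, GL, GM, JL, LM
  2-simplices (18): ADF, ADG, ADJ, AFJ, AGJ, AGM, DEG, DEJ, DFJ, DFL, DGJ, DGL, DJL, EGJ, EGM, FJL, GJL, GLM
  3-simplices (5): ADFJ, ADGJ, DEGJ, DFJL, DGJL

so the chain groups are C_0 ≅ Z^9, C_1 ≅ Z^22, C_2 ≅ Z^18, C_3 ≅ Z^5.

Boundary ∂_1: C_1 → C_0 sends each edge [p,q] (with p < q) to q − p. For instance
  ∂AG = G − A.
This gives a 9×22 integer matrix of rank 8; reducing to Smith normal form yields diagonal entries (1,1,1,1,1,1,1,1).

Boundary ∂_2: C_2 → C_1 sends each 2-simplex [p,q,r] to [q,r] − [p,r] + [p,q]. For instance
  ∂DEG = EG − DG + DE,
  ∂ADJ = DJ − AJ + AD.
The resulting 22×18 matrix has rank 13, and its Smith normal form has invariant factors (1,1,1,1,1,1,1,1,1,1,1,1,1).

The boundary map ∂_3: C_3 → C_2 sends each 3-simplex σ to the alternating sum Σ_i (−1)^i (σ with its i-th vertex removed). For instance
  ∂DGJL = GJL − DJL + DGL − DGJ,
  ∂DEGJ = EGJ − DGJ + DEJ − DEG.
As a 18×5 matrix over Z this has rank 5, with invariant factors (1,1,1,1,1).

Now H_k = ker ∂_k / im ∂_{k+1}, so:

  H_0: rank C_0 − rank ∂_1 = 9 − 8 = 1, and the invariant factors of ∂_1 are all 1, so H_0 ≅ Z.
  H_1: rank ker ∂_1 − rank ∂_2 = (22 − 8) − 13 = 1, and the invariant factors of ∂_2 are all 1, so H_1 ≅ Z.
  H_2: rank ker ∂_2 − rank ∂_3 = (18 − 13) − 5 = 0, and the invariant factors of ∂_3 are all 1, so H_2 ≅ 0.
  H_3: rank ker ∂_3 − rank ∂_4 = (5 − 5) − 0 = 0, and there is no ∂_4, so H_3 ≅ 0.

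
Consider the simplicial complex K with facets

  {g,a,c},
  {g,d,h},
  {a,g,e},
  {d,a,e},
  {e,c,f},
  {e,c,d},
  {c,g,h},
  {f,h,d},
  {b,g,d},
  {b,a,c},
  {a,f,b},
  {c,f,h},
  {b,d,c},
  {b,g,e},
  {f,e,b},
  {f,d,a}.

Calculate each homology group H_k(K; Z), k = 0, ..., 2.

H_0 ≅ Z,  H_1 ≅ Z^2,  H_2 ≅ Z.

Fix the vertex order a < b < c < d < e < f < g < h and write every simplex with vertices in increasing order. Then dim K = 2 and the simplices of K are:

  0-simplices (8): a, b, c, d, e, f, g, h
  1-simplices (24): ab, ac, ad, ae, af, ag, bc, bd, be, bf, bg, cd, ce, cf, cg, ch, de, df, dg, dh, ef, eg, fh, gh
  2-simplices (16): abc, abf, acg, ade, adf, aeg, bcd, bdg, bef, beg, cde, cef, cfh, cgh, dfh, dgh

so the chain groups are C_0 ≅ Z^8, C_1 ≅ Z^24, C_2 ≅ Z^16.

The boundary map ∂_1: C_1 → C_0 maps an edge to its endpoints' difference, ∂[p,q] = q − p. For instance
  ∂ad = d − a.
As a 8×24 matrix over Z this has rank 7, with invariant factors (1,1,1,1,1,1,1).

The boundary map ∂_2: C_2 → C_1 acts by ∂[p,q,r] = [q,r] − [p,r] + [p,q]. For instance
  ∂dgh = gh − dh + dg,
  ∂cgh = gh − ch + cg.
The 24×16 boundary matrix has rank 15 and Smith normal form diag(1,1,1,1,1,1,1,1,1,1,1,1,1,1,1).

Reading off H_k = ker ∂_k / im ∂_{k+1}:

  H_0: rank C_0 − rank ∂_1 = 8 − 7 = 1, and the invariant factors of ∂_1 are all 1, so H_0 ≅ Z.
  H_1: rank ker ∂_1 − rank ∂_2 = (24 − 7) − 15 = 2, and the invariant factors of ∂_2 are all 1, so H_1 ≅ Z^2.
  H_2: rank ker ∂_2 − rank ∂_3 = (16 − 15) − 0 = 1, and there is no ∂_3, so H_2 ≅ Z.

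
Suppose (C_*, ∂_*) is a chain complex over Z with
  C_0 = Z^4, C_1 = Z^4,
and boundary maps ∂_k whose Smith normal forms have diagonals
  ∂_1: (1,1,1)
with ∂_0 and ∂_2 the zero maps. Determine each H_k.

H_0 ≅ Z,  H_1 ≅ Z.

H_0: b_0 = 4 − 0 − 3 = 1; torsion from ∂_1 factors > 1: none. So H_0 ≅ Z.
H_1: b_1 = 4 − 3 − 0 = 1; torsion from ∂_2 factors > 1: none. So H_1 ≅ Z.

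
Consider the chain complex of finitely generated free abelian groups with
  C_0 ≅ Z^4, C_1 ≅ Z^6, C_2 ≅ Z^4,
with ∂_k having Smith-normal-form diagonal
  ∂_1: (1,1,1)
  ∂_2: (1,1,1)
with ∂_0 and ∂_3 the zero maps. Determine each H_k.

H_0 = Z,  H_1 = 0,  H_2 = Z.

H_0: b_0 = 4 − 0 − 3 = 1; torsion from ∂_1 factors > 1: none. So H_0 = Z.
H_1: b_1 = 6 − 3 − 3 = 0; torsion from ∂_2 factors > 1: none. So H_1 = 0.
H_2: b_2 = 4 − 3 − 0 = 1; torsion from ∂_3 factors > 1: none. So H_2 = Z.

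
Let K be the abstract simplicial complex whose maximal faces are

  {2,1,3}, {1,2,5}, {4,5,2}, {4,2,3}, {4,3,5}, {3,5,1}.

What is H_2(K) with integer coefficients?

H_2 ≅ Z.

Order the vertices as 1 < 2 < 3 < 4 < 5. Listing each simplex with vertices in this order, K has dimension 2 with simplices:

  0-simplices (5): [1], [2], [3], [4], [5]
  1-simplices (9): [1,2], [1,3], [1,5], [2,3], [2,4], [2,5], [3,4], [3,5], [4,5]
  2-simplices (6): [1,2,3], [1,2,5], [1,3,5], [2,3,4], [2,4,5], [3,4,5]

Hence C_0 ≅ Z^5, C_1 ≅ Z^9, C_2 ≅ Z^6.

Boundary ∂_1: C_1 → C_0 maps an edge to its endpoints' difference, ∂[p,q] = q − p. For instance
  ∂[2,5] = [5] − [2].
The 5×9 boundary matrix has rank 4 and Smith normal form diag(1,1,1,1).

∂_2: C_2 → C_1 acts by ∂[p,q,r] = [q,r] − [p,r] + [p,q]. For instance
  ∂[1,3,5] = [3,5] − [1,5] + [1,3],
  ∂[2,4,5] = [4,5] − [2,5] + [2,4].
This gives a 9×6 integer matrix of rank 5; reducing to Smith normal form yields diagonal entries (1,1,1,1,1).

Reading off H_k = ker ∂_k / im ∂_{k+1}:

  H_2: rank ker ∂_2 − rank ∂_3 = (6 − 5) − 0 = 1, and there is no ∂_3, so H_2 ≅ Z.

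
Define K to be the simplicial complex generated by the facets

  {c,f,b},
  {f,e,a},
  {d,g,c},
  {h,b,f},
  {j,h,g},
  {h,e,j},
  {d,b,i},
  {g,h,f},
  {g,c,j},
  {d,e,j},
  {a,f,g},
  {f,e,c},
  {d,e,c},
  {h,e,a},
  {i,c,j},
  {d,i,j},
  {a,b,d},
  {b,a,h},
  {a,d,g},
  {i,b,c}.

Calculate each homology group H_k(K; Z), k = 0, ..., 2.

We work with the vertex ordering a < b < c < d < e < f < g < h < i < j. The simplices of K, each written with vertices in increasing order, are:

  0-simplices (10): a, b, c, d, e, f, g, h, i, j
  1-simplices (30): ab, ad, ae, af, ag, ah, bc, bd, bf, bh, bi, cd, ce, cf, cg, ci, cj, de, dg, di, dj, ef, eh, ej, fg, fh, gh, gj, hj, ij
  2-simplices (20): abd, abh, adg, aef, aeh, afg, bcf, bci, bdi, bfh, cde, cdg, cef, cgj, cij, dej, dij, ehj, fgh, ghj

Hence C_0 ≅ Z^10, C_1 ≅ Z^30, C_2 ≅ Z^20.

∂_1: C_1 → C_0 maps an edge to its endpoints' difference, ∂[p,q] = q − p. For instance
  ∂cg = g − c.
The 10×30 boundary matrix has rank 9 and Smith normal form diag(1,1,1,1,1,1,1,1,1).

∂_2: C_2 → C_1 acts by ∂[p,q,r] = [q,r] − [p,r] + [p,q]. For instance
  ∂dij = ij − dj + di,
  ∂bfh = fh − bh + bf.
This gives a 30×20 integer matrix of rank 20; reducing to Smith normal form yields diagonal entries (1,1,1,1,1,1,1,1,1,1,1,1,1,1,1,1,1,1,1,2).

Computing H_k = (kernel of ∂_k) / (image of ∂_{k+1}):

  H_0: rank C_0 − rank ∂_1 = 10 − 9 = 1, and the invariant factors of ∂_1 are all 1, so H_0 = Z.
  H_1: rank ker ∂_1 − rank ∂_2 = (30 − 9) − 20 = 1, and ∂_2 has invariant factor 2 > 1, so H_1 = Z ⊕ Z_2.
  H_2: rank ker ∂_2 − rank ∂_3 = (20 − 20) − 0 = 0, and there is no ∂_3, so H_2 = 0.

H_0 = Z,  H_1 = Z ⊕ Z_2,  H_2 = 0.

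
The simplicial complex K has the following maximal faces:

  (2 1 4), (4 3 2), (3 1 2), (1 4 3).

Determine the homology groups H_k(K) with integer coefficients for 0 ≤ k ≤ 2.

H_0 = Z,  H_1 = 0,  H_2 = Z.

Order the vertices as 1 < 2 < 3 < 4. Listing each simplex with vertices in this order, K has dimension 2 with simplices:

  0-simplices (4): [1], [2], [3], [4]
  1-simplices (6): [1,2], [1,3], [1,4], [2,3], [2,4], [3,4]
  2-simplices (4): [1,2,3], [1,2,4], [1,3,4], [2,3,4]

Hence C_0 ≅ Z^4, C_1 ≅ Z^6, C_2 ≅ Z^4.

∂_1: C_1 → C_0 is given by ∂[p,q] = [q] − [p]. For instance
  ∂[2,4] = [4] − [2].
The resulting 4×6 matrix has rank 3, and its Smith normal form has invariant factors (1,1,1).

∂_2: C_2 → C_1 acts by ∂[p,q,r] = [q,r] − [p,r] + [p,q]. For instance
  ∂[2,3,4] = [3,4] − [2,4] + [2,3],
  ∂[1,2,4] = [2,4] − [1,4] + [1,2].
This gives a 6×4 integer matrix of rank 3; reducing to Smith normal form yields diagonal entries (1,1,1).

From H_k ≅ ker(∂_k) / im(∂_{k+1}) we obtain:

  H_0: rank C_0 − rank ∂_1 = 4 − 3 = 1, and the invariant factors of ∂_1 are all 1, so H_0 ≅ Z.
  H_1: rank ker ∂_1 − rank ∂_2 = (6 − 3) − 3 = 0, and the invariant factors of ∂_2 are all 1, so H_1 ≅ 0.
  H_2: rank ker ∂_2 − rank ∂_3 = (4 − 3) − 0 = 1, and there is no ∂_3, so H_2 ≅ Z.

(K is a triangulation of the 2-sphere S^2.)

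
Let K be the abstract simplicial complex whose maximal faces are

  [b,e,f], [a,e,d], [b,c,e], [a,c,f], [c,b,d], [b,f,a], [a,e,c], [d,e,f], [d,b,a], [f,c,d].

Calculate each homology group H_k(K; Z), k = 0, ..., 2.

Order the vertices as a < b < c < d < e < f. Listing each simplex with vertices in this order, K has dimension 2 with simplices:

  0-simplices (6): a, b, c, d, e, f
  1-simplices (15): ab, ac, ad, ae, af, bc, bd, be, bf, cd, ce, cf, de, df, ef
  2-simplices (10): abd, abf, ace, acf, ade, bcd, bce, bef, cdf, def

giving chain groups C_0 ≅ Z^6, C_1 ≅ Z^15, C_2 ≅ Z^10.

Boundary ∂_1: C_1 → C_0 is given by ∂[p,q] = [q] − [p]. For instance
  ∂ad = d − a.
The 6×15 boundary matrix has rank 5 and Smith normal form diag(1,1,1,1,1).

The boundary map ∂_2: C_2 → C_1 acts by ∂[p,q,r] = [q,r] − [p,r] + [p,q]. For instance
  ∂bcd = cd − bd + bc,
  ∂ade = de − ae + ad.
The resulting 15×10 matrix has rank 10, and its Smith normal form has invariant factors (1,1,1,1,1,1,1,1,1,2).

Reading off H_k = ker ∂_k / im ∂_{k+1}:

  H_0: rank C_0 − rank ∂_1 = 6 − 5 = 1, and the invariant factors of ∂_1 are all 1, so H_0 = Z.
  H_1: rank ker ∂_1 − rank ∂_2 = (15 − 5) − 10 = 0, and ∂_2 has invariant factor 2 > 1, so H_1 = Z_2.
  H_2: rank ker ∂_2 − rank ∂_3 = (10 − 10) − 0 = 0, and there is no ∂_3, so H_2 = 0.

As a check, the Euler characteristic is 6 − 15 + 10 = 1, which agrees with 1 − 0 + 0 = 1.

H_0 = Z,  H_1 = Z_2,  H_2 = 0.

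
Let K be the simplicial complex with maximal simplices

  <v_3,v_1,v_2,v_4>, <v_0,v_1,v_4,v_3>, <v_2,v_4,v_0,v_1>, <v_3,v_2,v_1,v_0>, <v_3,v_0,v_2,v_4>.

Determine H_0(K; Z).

H_0 ≅ Z.

Take the total order v_0 < v_1 < v_2 < v_3 < v_4 on the vertex set. Then K (dimension 3) consists of the simplices:

  0-simplices (5): [v_0], [v_1], [v_2], [v_3], [v_4]
  1-simplices (10): [v_0,v_1], [v_0,v_2], [v_0,v_3], [v_0,v_4], [v_1,v_2], [v_1,v_3], [v_1,v_4], [v_2,v_3], [v_2,v_4], [v_3,v_4]
  2-simplices (10): [v_0,v_1,v_2], [v_0,v_1,v_3], [v_0,v_1,v_4], [v_0,v_2,v_3], [v_0,v_2,v_4], [v_0,v_3,v_4], [v_1,v_2,v_3], [v_1,v_2,v_4], [v_1,v_3,v_4], [v_2,v_3,v_4]
  3-simplices (5): [v_0,v_1,v_2,v_3], [v_0,v_1,v_2,v_4], [v_0,v_1,v_3,v_4], [v_0,v_2,v_3,v_4], [v_1,v_2,v_3,v_4]

Hence C_0 ≅ Z^5, C_1 ≅ Z^10, C_2 ≅ Z^10, C_3 ≅ Z^5.

∂_1: C_1 → C_0 is given by ∂[p,q] = [q] − [p]. For instance
  ∂[v_1,v_2] = [v_2] − [v_1].
The 5×10 boundary matrix has rank 4 and Smith normal form diag(1,1,1,1).

Boundary ∂_2: C_2 → C_1 sends each 2-simplex [p,q,r] to [q,r] − [p,r] + [p,q]. For instance
  ∂[v_2,v_3,v_4] = [v_3,v_4] − [v_2,v_4] + [v_2,v_3],
  ∂[v_1,v_2,v_4] = [v_2,v_4] − [v_1,v_4] + [v_1,v_2].
As a 10×10 matrix over Z this has rank 6, with invariant factors (1,1,1,1,1,1).

Boundary ∂_3: C_3 → C_2 sends each 3-simplex σ to the alternating sum Σ_i (−1)^i (σ with its i-th vertex removed). For instance
  ∂[v_0,v_1,v_2,v_3] = [v_1,v_2,v_3] − [v_0,v_2,v_3] + [v_0,v_1,v_3] − [v_0,v_1,v_2],
  ∂[v_1,v_2,v_3,v_4] = [v_2,v_3,v_4] − [v_1,v_3,v_4] + [v_1,v_2,v_4] − [v_1,v_2,v_3].
This gives a 10×5 integer matrix of rank 4; reducing to Smith normal form yields diagonal entries (1,1,1,1).

Reading off H_k = ker ∂_k / im ∂_{k+1}:

  H_0: rank C_0 − rank ∂_1 = 5 − 4 = 1, and the invariant factors of ∂_1 are all 1, so H_0 = Z.

(K is a triangulation of the 3-sphere S^3.)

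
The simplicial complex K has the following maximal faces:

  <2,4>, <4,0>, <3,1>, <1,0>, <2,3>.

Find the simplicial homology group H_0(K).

H_0 = Z.

Take the total order 0 < 1 < 2 < 3 < 4 on the vertex set. Then K (dimension 1) consists of the simplices:

  0-simplices (5): [0], [1], [2], [3], [4]
  1-simplices (5): [0,1], [0,4], [1,3], [2,3], [2,4]

Hence C_0 ≅ Z^5, C_1 ≅ Z^5.

Boundary ∂_1: C_1 → C_0 maps an edge to its endpoints' difference, ∂[p,q] = q − p.
The 5×5 boundary matrix has rank 4 and Smith normal form diag(1,1,1,1).

Computing H_k = (kernel of ∂_k) / (image of ∂_{k+1}):

  H_0: rank C_0 − rank ∂_1 = 5 − 4 = 1, and the invariant factors of ∂_1 are all 1, so H_0 ≅ Z.

(K is a triangulation of the circle S^1.)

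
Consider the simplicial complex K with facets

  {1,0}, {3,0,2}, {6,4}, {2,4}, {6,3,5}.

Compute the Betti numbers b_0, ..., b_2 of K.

b_0 = 1, b_1 = 1, b_2 = 0.

We work with the vertex ordering 0 < 1 < 2 < 3 < 4 < 5 < 6. The simplices of K, each written with vertices in increasing order, are:

  0-simplices (7): [0], [1], [2], [3], [4], [5], [6]
  1-simplices (9): [0,1], [0,2], [0,3], [2,3], [2,4], [3,5], [3,6], [4,6], [5,6]
  2-simplices (2): [0,2,3], [3,5,6]

so the chain groups are C_0 ≅ Z^7, C_1 ≅ Z^9, C_2 ≅ Z^2.

∂_1: C_1 → C_0 is given by ∂[p,q] = [q] − [p].
The 7×9 boundary matrix has rank 6 and Smith normal form diag(1,1,1,1,1,1).

The boundary map ∂_2: C_2 → C_1 acts by ∂[p,q,r] = [q,r] − [p,r] + [p,q]. For instance
  ∂[3,5,6] = [5,6] − [3,6] + [3,5],
  ∂[0,2,3] = [2,3] − [0,3] + [0,2].
This gives a 9×2 integer matrix of rank 2; reducing to Smith normal form yields diagonal entries (1,1).

Computing H_k = (kernel of ∂_k) / (image of ∂_{k+1}):

  H_0: rank C_0 − rank ∂_1 = 7 − 6 = 1, and the invariant factors of ∂_1 are all 1, so H_0 = Z.
  H_1: rank ker ∂_1 − rank ∂_2 = (9 − 6) − 2 = 1, and the invariant factors of ∂_2 are all 1, so H_1 = Z.
  H_2: rank ker ∂_2 − rank ∂_3 = (2 − 2) − 0 = 0, and there is no ∂_3, so H_2 = 0.

Hence the Betti numbers are b_0 = 1, b_1 = 1, b_2 = 0.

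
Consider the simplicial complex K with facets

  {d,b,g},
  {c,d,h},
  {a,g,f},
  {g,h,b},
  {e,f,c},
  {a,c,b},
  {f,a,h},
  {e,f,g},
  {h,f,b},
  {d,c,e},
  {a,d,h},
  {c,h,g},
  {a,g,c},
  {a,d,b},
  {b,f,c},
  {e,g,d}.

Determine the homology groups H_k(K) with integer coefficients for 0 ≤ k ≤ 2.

Fix the vertex order a < b < c < d < e < f < g < h and write every simplex with vertices in increasing order. Then dim K = 2 and the simplices of K are:

  0-simplices (8): a, b, c, d, e, f, g, h
  1-simplices (24): ab, ac, ad, af, ag, ah, bc, bd, bf, bg, bh, cd, ce, cf, cg, ch, de, dg, dh, ef, eg, fg, fh, gh
  2-simplices (16): abc, abd, acg, adh, afg, afh, bcf, bdg, bfh, bgh, cde, cdh, cef, cgh, deg, efg

Hence C_0 ≅ Z^8, C_1 ≅ Z^24, C_2 ≅ Z^16.

The boundary map ∂_1: C_1 → C_0 sends each edge [p,q] (with p < q) to q − p. For instance
  ∂ah = h − a.
This gives a 8×24 integer matrix of rank 7; reducing to Smith normal form yields diagonal entries (1,1,1,1,1,1,1).

Boundary ∂_2: C_2 → C_1 maps a triangle to the signed sum of its edges. For instance
  ∂acg = cg − ag + ac,
  ∂deg = eg − dg + de.
The resulting 24×16 matrix has rank 15, and its Smith normal form has invariant factors (1,1,1,1,1,1,1,1,1,1,1,1,1,1,1).

Reading off H_k = ker ∂_k / im ∂_{k+1}:

  H_0: rank C_0 − rank ∂_1 = 8 − 7 = 1, and the invariant factors of ∂_1 are all 1, so H_0 = Z.
  H_1: rank ker ∂_1 − rank ∂_2 = (24 − 7) − 15 = 2, and the invariant factors of ∂_2 are all 1, so H_1 = Z^2.
  H_2: rank ker ∂_2 − rank ∂_3 = (16 − 15) − 0 = 1, and there is no ∂_3, so H_2 = Z.

As a check, the Euler characteristic is 8 − 24 + 16 = 0, which agrees with 1 − 2 + 1 = 0.
(K is a triangulation of the torus T^2.)

H_0 ≅ Z,  H_1 ≅ Z^2,  H_2 ≅ Z.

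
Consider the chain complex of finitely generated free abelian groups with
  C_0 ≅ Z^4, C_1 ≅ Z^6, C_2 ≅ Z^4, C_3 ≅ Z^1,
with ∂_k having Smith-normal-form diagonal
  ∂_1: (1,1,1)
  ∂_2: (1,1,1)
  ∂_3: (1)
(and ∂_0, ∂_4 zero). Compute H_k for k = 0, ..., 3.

H_0: b_0 = 4 − 0 − 3 = 1; torsion from ∂_1 factors > 1: none. So H_0 = Z.
H_1: b_1 = 6 − 3 − 3 = 0; torsion from ∂_2 factors > 1: none. So H_1 = 0.
H_2: b_2 = 4 − 3 − 1 = 0; torsion from ∂_3 factors > 1: none. So H_2 = 0.
H_3: b_3 = 1 − 1 − 0 = 0; torsion from ∂_4 factors > 1: none. So H_3 = 0.

H_0 = Z,  H_1 = 0,  H_2 = 0,  H_3 = 0.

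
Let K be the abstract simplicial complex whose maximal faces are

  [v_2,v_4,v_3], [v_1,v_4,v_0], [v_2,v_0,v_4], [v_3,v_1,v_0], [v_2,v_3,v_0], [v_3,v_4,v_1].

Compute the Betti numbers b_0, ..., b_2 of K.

b_0 = 1, b_1 = 0, b_2 = 1.

Order the vertices as v_0 < v_1 < v_2 < v_3 < v_4. Listing each simplex with vertices in this order, K has dimension 2 with simplices:

  0-simplices (5): [v_0], [v_1], [v_2], [v_3], [v_4]
  1-simplices (9): [v_0,v_1], [v_0,v_2], [v_0,v_3], [v_0,v_4], [v_1,v_3], [v_1,v_4], [v_2,v_3], [v_2,v_4], [v_3,v_4]
  2-simplices (6): [v_0,v_1,v_3], [v_0,v_1,v_4], [v_0,v_2,v_3], [v_0,v_2,v_4], [v_1,v_3,v_4], [v_2,v_3,v_4]

Hence C_0 ≅ Z^5, C_1 ≅ Z^9, C_2 ≅ Z^6.

The boundary map ∂_1: C_1 → C_0 sends each edge [p,q] (with p < q) to q − p. For instance
  ∂[v_2,v_3] = [v_3] − [v_2].
The 5×9 boundary matrix has rank 4 and Smith normal form diag(1,1,1,1).

Boundary ∂_2: C_2 → C_1 sends each 2-simplex [p,q,r] to [q,r] − [p,r] + [p,q]. For instance
  ∂[v_1,v_3,v_4] = [v_3,v_4] − [v_1,v_4] + [v_1,v_3],
  ∂[v_0,v_2,v_4] = [v_2,v_4] − [v_0,v_4] + [v_0,v_2].
This gives a 9×6 integer matrix of rank 5; reducing to Smith normal form yields diagonal entries (1,1,1,1,1).

Reading off H_k = ker ∂_k / im ∂_{k+1}:

  H_0: rank C_0 − rank ∂_1 = 5 − 4 = 1, and the invariant factors of ∂_1 are all 1, so H_0 = Z.
  H_1: rank ker ∂_1 − rank ∂_2 = (9 − 4) − 5 = 0, and the invariant factors of ∂_2 are all 1, so H_1 = 0.
  H_2: rank ker ∂_2 − rank ∂_3 = (6 − 5) − 0 = 1, and there is no ∂_3, so H_2 = Z.

Hence the Betti numbers are b_0 = 1, b_1 = 0, b_2 = 1.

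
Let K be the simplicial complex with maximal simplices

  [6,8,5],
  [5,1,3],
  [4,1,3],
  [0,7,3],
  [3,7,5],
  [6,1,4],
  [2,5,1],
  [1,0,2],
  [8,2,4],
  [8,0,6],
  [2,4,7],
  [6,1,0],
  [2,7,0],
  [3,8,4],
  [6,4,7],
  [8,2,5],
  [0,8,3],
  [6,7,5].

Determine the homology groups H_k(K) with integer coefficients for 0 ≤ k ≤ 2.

H_0 ≅ Z,  H_1 ≅ Z^2,  H_2 ≅ Z.

Order the vertices as 0 < 1 < 2 < 3 < 4 < 5 < 6 < 7 < 8. Listing each simplex with vertices in this order, K has dimension 2 with simplices:

  0-simplices (9): [0], [1], [2], [3], [4], [5], [6], [7], [8]
  1-simplices (27): (27 of them)
  2-simplices (18): [0,1,2], [0,1,6], [0,2,7], [0,3,7], [0,3,8], [0,6,8], [1,2,5], [1,3,4], [1,3,5], [1,4,6], [2,4,7], [2,4,8], [2,5,8], [3,4,8], [3,5,7], [4,6,7], [5,6,7], [5,6,8]

giving chain groups C_0 ≅ Z^9, C_1 ≅ Z^27, C_2 ≅ Z^18.

The boundary map ∂_1: C_1 → C_0 maps an edge to its endpoints' difference, ∂[p,q] = q − p. For instance
  ∂[0,1] = [1] − [0].
The resulting 9×27 matrix has rank 8, and its Smith normal form has invariant factors (1,1,1,1,1,1,1,1).

Boundary ∂_2: C_2 → C_1 acts by ∂[p,q,r] = [q,r] − [p,r] + [p,q]. For instance
  ∂[5,6,7] = [6,7] − [5,7] + [5,6],
  ∂[3,5,7] = [5,7] − [3,7] + [3,5].
This gives a 27×18 integer matrix of rank 17; reducing to Smith normal form yields diagonal entries (1,1,1,1,1,1,1,1,1,1,1,1,1,1,1,1,1).

Now H_k = ker ∂_k / im ∂_{k+1}, so:

  H_0: rank C_0 − rank ∂_1 = 9 − 8 = 1, and the invariant factors of ∂_1 are all 1, so H_0 ≅ Z.
  H_1: rank ker ∂_1 − rank ∂_2 = (27 − 8) − 17 = 2, and the invariant factors of ∂_2 are all 1, so H_1 ≅ Z^2.
  H_2: rank ker ∂_2 − rank ∂_3 = (18 − 17) − 0 = 1, and there is no ∂_3, so H_2 ≅ Z.

As a check, the Euler characteristic is 9 − 27 + 18 = 0, which agrees with 1 − 2 + 1 = 0.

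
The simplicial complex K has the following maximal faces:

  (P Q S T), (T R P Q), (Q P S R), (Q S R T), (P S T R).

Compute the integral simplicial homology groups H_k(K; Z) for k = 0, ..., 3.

H_0 ≅ Z,  H_1 = 0,  H_2 = 0,  H_3 ≅ Z.

Order the vertices as P < Q < R < S < T. Listing each simplex with vertices in this order, K has dimension 3 with simplices:

  0-simplices (5): P, Q, R, S, T
  1-simplices (10): PQ, PR, PS, PT, QR, QS, QT, RS, RT, ST
  2-simplices (10): PQR, PQS, PQT, PRS, PRT, PST, QRS, QRT, QST, RST
  3-simplices (5): PQRS, PQRT, PQST, PRST, QRST

so the chain groups are C_0 ≅ Z^5, C_1 ≅ Z^10, C_2 ≅ Z^10, C_3 ≅ Z^5.

Boundary ∂_1: C_1 → C_0 is given by ∂[p,q] = [q] − [p]. For instance
  ∂PT = T − P.
The 5×10 boundary matrix has rank 4 and Smith normal form diag(1,1,1,1).

Boundary ∂_2: C_2 → C_1 sends each 2-simplex [p,q,r] to [q,r] − [p,r] + [p,q]. For instance
  ∂PQS = QS − PS + PQ,
  ∂QST = ST − QT + QS.
The 10×10 boundary matrix has rank 6 and Smith normal form diag(1,1,1,1,1,1).

∂_3: C_3 → C_2 sends each 3-simplex σ to the alternating sum Σ_i (−1)^i (σ with its i-th vertex removed). For instance
  ∂PRST = RST − PST + PRT − PRS,
  ∂QRST = RST − QST + QRT − QRS.
As a 10×5 matrix over Z this has rank 4, with invariant factors (1,1,1,1).

From H_k ≅ ker(∂_k) / im(∂_{k+1}) we obtain:

  H_0: rank C_0 − rank ∂_1 = 5 − 4 = 1, and the invariant factors of ∂_1 are all 1, so H_0 ≅ Z.
  H_1: rank ker ∂_1 − rank ∂_2 = (10 − 4) − 6 = 0, and the invariant factors of ∂_2 are all 1, so H_1 ≅ 0.
  H_2: rank ker ∂_2 − rank ∂_3 = (10 − 6) − 4 = 0, and the invariant factors of ∂_3 are all 1, so H_2 ≅ 0.
  H_3: rank ker ∂_3 − rank ∂_4 = (5 − 4) − 0 = 1, and there is no ∂_4, so H_3 ≅ Z.

As a check, the Euler characteristic is 5 − 10 + 10 − 5 = 0, which agrees with 1 − 0 + 0 − 1 = 0.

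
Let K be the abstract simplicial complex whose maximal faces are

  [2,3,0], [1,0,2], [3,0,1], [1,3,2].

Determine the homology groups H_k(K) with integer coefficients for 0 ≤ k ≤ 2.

H_0 = Z,  H_1 = 0,  H_2 = Z.

Take the total order 0 < 1 < 2 < 3 on the vertex set. Then K (dimension 2) consists of the simplices:

  0-simplices (4): [0], [1], [2], [3]
  1-simplices (6): [0,1], [0,2], [0,3], [1,2], [1,3], [2,3]
  2-simplices (4): [0,1,2], [0,1,3], [0,2,3], [1,2,3]

Hence C_0 ≅ Z^4, C_1 ≅ Z^6, C_2 ≅ Z^4.

∂_1: C_1 → C_0 sends each edge [p,q] (with p < q) to q − p. For instance
  ∂[0,3] = [3] − [0].
As a 4×6 matrix over Z this has rank 3, with invariant factors (1,1,1).

Boundary ∂_2: C_2 → C_1 sends each 2-simplex [p,q,r] to [q,r] − [p,r] + [p,q]. For instance
  ∂[0,1,3] = [1,3] − [0,3] + [0,1],
  ∂[0,1,2] = [1,2] − [0,2] + [0,1].
As a 6×4 matrix over Z this has rank 3, with invariant factors (1,1,1).

Computing H_k = (kernel of ∂_k) / (image of ∂_{k+1}):

  H_0: rank C_0 − rank ∂_1 = 4 − 3 = 1, and the invariant factors of ∂_1 are all 1, so H_0 = Z.
  H_1: rank ker ∂_1 − rank ∂_2 = (6 − 3) − 3 = 0, and the invariant factors of ∂_2 are all 1, so H_1 = 0.
  H_2: rank ker ∂_2 − rank ∂_3 = (4 − 3) − 0 = 1, and there is no ∂_3, so H_2 = Z.

(K is a triangulation of the 2-sphere S^2.)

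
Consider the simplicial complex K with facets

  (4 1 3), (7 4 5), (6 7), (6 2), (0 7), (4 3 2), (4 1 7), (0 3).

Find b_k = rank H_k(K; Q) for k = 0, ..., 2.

b_0 = 1, b_1 = 2, b_2 = 0.

Order the vertices as 0 < 1 < 2 < 3 < 4 < 5 < 6 < 7. Listing each simplex with vertices in this order, K has dimension 2 with simplices:

  0-simplices (8): [0], [1], [2], [3], [4], [5], [6], [7]
  1-simplices (13): [0,3], [0,7], [1,3], [1,4], [1,7], [2,3], [2,4], [2,6], [3,4], [4,5], [4,7], [5,7], [6,7]
  2-simplices (4): [1,3,4], [1,4,7], [2,3,4], [4,5,7]

Hence C_0 ≅ Z^8, C_1 ≅ Z^13, C_2 ≅ Z^4.

Boundary ∂_1: C_1 → C_0 maps an edge to its endpoints' difference, ∂[p,q] = q − p.
The 8×13 boundary matrix has rank 7 and Smith normal form diag(1,1,1,1,1,1,1).

The boundary map ∂_2: C_2 → C_1 sends each 2-simplex [p,q,r] to [q,r] − [p,r] + [p,q]. For instance
  ∂[1,3,4] = [3,4] − [1,4] + [1,3],
  ∂[2,3,4] = [3,4] − [2,4] + [2,3].
The 13×4 boundary matrix has rank 4 and Smith normal form diag(1,1,1,1).

Reading off H_k = ker ∂_k / im ∂_{k+1}:

  H_0: rank C_0 − rank ∂_1 = 8 − 7 = 1, and the invariant factors of ∂_1 are all 1, so H_0 ≅ Z.
  H_1: rank ker ∂_1 − rank ∂_2 = (13 − 7) − 4 = 2, and the invariant factors of ∂_2 are all 1, so H_1 ≅ Z^2.
  H_2: rank ker ∂_2 − rank ∂_3 = (4 − 4) − 0 = 0, and there is no ∂_3, so H_2 ≅ 0.

As a check, the Euler characteristic is 8 − 13 + 4 = -1, which agrees with 1 − 2 + 0 = -1.

Hence the Betti numbers are b_0 = 1, b_1 = 2, b_2 = 0.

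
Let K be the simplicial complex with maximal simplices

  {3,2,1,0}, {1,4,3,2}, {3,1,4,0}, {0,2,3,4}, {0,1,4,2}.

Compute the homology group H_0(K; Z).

We work with the vertex ordering 0 < 1 < 2 < 3 < 4. The simplices of K, each written with vertices in increasing order, are:

  0-simplices (5): [0], [1], [2], [3], [4]
  1-simplices (10): [0,1], [0,2], [0,3], [0,4], [1,2], [1,3], [1,4], [2,3], [2,4], [3,4]
  2-simplices (10): [0,1,2], [0,1,3], [0,1,4], [0,2,3], [0,2,4], [0,3,4], [1,2,3], [1,2,4], [1,3,4], [2,3,4]
  3-simplices (5): [0,1,2,3], [0,1,2,4], [0,1,3,4], [0,2,3,4], [1,2,3,4]

Hence C_0 ≅ Z^5, C_1 ≅ Z^10, C_2 ≅ Z^10, C_3 ≅ Z^5.

The boundary map ∂_1: C_1 → C_0 sends each edge [p,q] (with p < q) to q − p.
This gives a 5×10 integer matrix of rank 4; reducing to Smith normal form yields diagonal entries (1,1,1,1).

∂_2: C_2 → C_1 sends each 2-simplex [p,q,r] to [q,r] − [p,r] + [p,q]. For instance
  ∂[0,3,4] = [3,4] − [0,4] + [0,3],
  ∂[1,2,4] = [2,4] − [1,4] + [1,2].
The 10×10 boundary matrix has rank 6 and Smith normal form diag(1,1,1,1,1,1).

∂_3: C_3 → C_2 sends each 3-simplex σ to the alternating sum Σ_i (−1)^i (σ with its i-th vertex removed). For instance
  ∂[0,2,3,4] = [2,3,4] − [0,3,4] + [0,2,4] − [0,2,3],
  ∂[0,1,2,4] = [1,2,4] − [0,2,4] + [0,1,4] − [0,1,2].
As a 10×5 matrix over Z this has rank 4, with invariant factors (1,1,1,1).

Now H_k = ker ∂_k / im ∂_{k+1}, so:

  H_0: rank C_0 − rank ∂_1 = 5 − 4 = 1, and the invariant factors of ∂_1 are all 1, so H_0 = Z.

H_0 ≅ Z.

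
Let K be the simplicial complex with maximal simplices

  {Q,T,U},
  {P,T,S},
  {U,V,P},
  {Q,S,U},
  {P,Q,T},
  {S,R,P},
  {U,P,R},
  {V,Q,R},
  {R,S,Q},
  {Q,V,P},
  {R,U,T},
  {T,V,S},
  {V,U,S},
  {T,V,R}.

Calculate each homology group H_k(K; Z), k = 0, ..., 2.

K has 7 vertices, 21 edges, 14 triangles.
rank ∂_0 = 0, rank ∂_1 = 6 ⇒ b_0 = 7 − 0 − 6 = 1; all invariant factors of ∂_1 are 1 so no torsion. So H_0 ≅ Z.
rank ∂_1 = 6, rank ∂_2 = 13 ⇒ b_1 = 21 − 6 − 13 = 2; all invariant factors of ∂_2 are 1 so no torsion. So H_1 ≅ Z^2.
rank ∂_2 = 13, rank ∂_3 = 0 ⇒ b_2 = 14 − 13 − 0 = 1. So H_2 ≅ Z.

H_0 = Z,  H_1 = Z^2,  H_2 = Z.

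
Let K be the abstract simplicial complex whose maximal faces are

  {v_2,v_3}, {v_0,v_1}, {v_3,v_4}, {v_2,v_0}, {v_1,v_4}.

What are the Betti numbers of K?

Order the vertices as v_0 < v_1 < v_2 < v_3 < v_4. Listing each simplex with vertices in this order, K has dimension 1 with simplices:

  0-simplices (5): [v_0], [v_1], [v_2], [v_3], [v_4]
  1-simplices (5): [v_0,v_1], [v_0,v_2], [v_1,v_4], [v_2,v_3], [v_3,v_4]

giving chain groups C_0 ≅ Z^5, C_1 ≅ Z^5.

Boundary ∂_1: C_1 → C_0 maps an edge to its endpoints' difference, ∂[p,q] = q − p. For instance
  ∂[v_3,v_4] = [v_4] − [v_3].
The resulting 5×5 matrix has rank 4, and its Smith normal form has invariant factors (1,1,1,1).

Computing H_k = (kernel of ∂_k) / (image of ∂_{k+1}):

  H_0: rank C_0 − rank ∂_1 = 5 − 4 = 1, and the invariant factors of ∂_1 are all 1, so H_0 ≅ Z.
  H_1: rank ker ∂_1 − rank ∂_2 = (5 − 4) − 0 = 1, and there is no ∂_2, so H_1 ≅ Z.

(K is a triangulation of the circle S^1.)

Hence the Betti numbers are b_0 = 1, b_1 = 1.

b_0 = 1, b_1 = 1.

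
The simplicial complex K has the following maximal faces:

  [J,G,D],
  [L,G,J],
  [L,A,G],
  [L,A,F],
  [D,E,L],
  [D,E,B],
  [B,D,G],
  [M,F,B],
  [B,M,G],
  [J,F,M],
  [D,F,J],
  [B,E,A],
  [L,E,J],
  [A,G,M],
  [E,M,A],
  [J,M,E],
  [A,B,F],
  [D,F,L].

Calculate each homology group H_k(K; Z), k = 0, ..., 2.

H_0 = Z,  H_1 = Z × Z/2,  H_2 = 0.

Take the total order A < B < D < E < F < G < J < L < M on the vertex set. Then K (dimension 2) consists of the simplices:

  0-simplices (9): A, B, D, E, F, G, J, L, M
  1-simplices (27): AB, AE, AF, AG, AL, AM, BD, BE, BF, BG, BM, DE, DF, DG, DJ, DL, EJ, EL, EM, FJ, FL, FM, GJ, GL, GM, JL, JM
  2-simplices (18): ABE, ABF, AEM, AFL, AGL, AGM, BDE, BDG, BFM, BGM, DEL, DFJ, DFL, DGJ, EJL, EJM, FJM, GJL

so the chain groups are C_0 ≅ Z^9, C_1 ≅ Z^27, C_2 ≅ Z^18.

The boundary map ∂_1: C_1 → C_0 is given by ∂[p,q] = [q] − [p]. For instance
  ∂AF = F − A.
This gives a 9×27 integer matrix of rank 8; reducing to Smith normal form yields diagonal entries (1,1,1,1,1,1,1,1).

∂_2: C_2 → C_1 sends each 2-simplex [p,q,r] to [q,r] − [p,r] + [p,q]. For instance
  ∂GJL = JL − GL + GJ,
  ∂DFL = FL − DL + DF.
As a 27×18 matrix over Z this has rank 18, with invariant factors (1,1,1,1,1,1,1,1,1,1,1,1,1,1,1,1,1,2).

Reading off H_k = ker ∂_k / im ∂_{k+1}:

  H_0: rank C_0 − rank ∂_1 = 9 − 8 = 1, and the invariant factors of ∂_1 are all 1, so H_0 ≅ Z.
  H_1: rank ker ∂_1 − rank ∂_2 = (27 − 8) − 18 = 1, and ∂_2 has invariant factor 2 > 1, so H_1 ≅ Z × Z/2.
  H_2: rank ker ∂_2 − rank ∂_3 = (18 − 18) − 0 = 0, and there is no ∂_3, so H_2 ≅ 0.

As a check, the Euler characteristic is 9 − 27 + 18 = 0, which agrees with 1 − 1 + 0 = 0.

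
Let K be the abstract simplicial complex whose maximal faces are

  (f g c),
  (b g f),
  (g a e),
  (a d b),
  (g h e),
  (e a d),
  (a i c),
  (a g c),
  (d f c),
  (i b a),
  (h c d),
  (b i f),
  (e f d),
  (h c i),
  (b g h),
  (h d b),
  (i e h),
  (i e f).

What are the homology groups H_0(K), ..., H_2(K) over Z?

H_0 = Z,  H_1 = Z^2,  H_2 = Z.

Order the vertices as a < b < c < d < e < f < g < h < i. Listing each simplex with vertices in this order, K has dimension 2 with simplices:

  0-simplices (9): a, b, c, d, e, f, g, h, i
  1-simplices (27): ab, ac, ad, ae, ag, ai, bd, bf, bg, bh, bi, cd, cf, cg, ch, ci, de, df, dh, ef, eg, eh, ei, fg, fi, gh, hi
  2-simplices (18): abd, abi, acg, aci, ade, aeg, bdh, bfg, bfi, bgh, cdf, cdh, cfg, chi, def, efi, egh, ehi

Hence C_0 ≅ Z^9, C_1 ≅ Z^27, C_2 ≅ Z^18.

∂_1: C_1 → C_0 maps an edge to its endpoints' difference, ∂[p,q] = q − p.
As a 9×27 matrix over Z this has rank 8, with invariant factors (1,1,1,1,1,1,1,1).

∂_2: C_2 → C_1 maps a triangle to the signed sum of its edges. For instance
  ∂aeg = eg − ag + ae,
  ∂ade = de − ae + ad.
This gives a 27×18 integer matrix of rank 17; reducing to Smith normal form yields diagonal entries (1,1,1,1,1,1,1,1,1,1,1,1,1,1,1,1,1).

Now H_k = ker ∂_k / im ∂_{k+1}, so:

  H_0: rank C_0 − rank ∂_1 = 9 − 8 = 1, and the invariant factors of ∂_1 are all 1, so H_0 ≅ Z.
  H_1: rank ker ∂_1 − rank ∂_2 = (27 − 8) − 17 = 2, and the invariant factors of ∂_2 are all 1, so H_1 ≅ Z^2.
  H_2: rank ker ∂_2 − rank ∂_3 = (18 − 17) − 0 = 1, and there is no ∂_3, so H_2 ≅ Z.

(K is a triangulation of the torus T^2.)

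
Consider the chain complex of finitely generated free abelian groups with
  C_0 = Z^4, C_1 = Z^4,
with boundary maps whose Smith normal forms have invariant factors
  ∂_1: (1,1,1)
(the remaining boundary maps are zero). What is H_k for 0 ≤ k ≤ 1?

H_0: b_0 = 4 − 0 − 3 = 1; torsion from ∂_1 factors > 1: none. So H_0 ≅ Z.
H_1: b_1 = 4 − 3 − 0 = 1; torsion from ∂_2 factors > 1: none. So H_1 ≅ Z.

H_0 ≅ Z,  H_1 ≅ Z.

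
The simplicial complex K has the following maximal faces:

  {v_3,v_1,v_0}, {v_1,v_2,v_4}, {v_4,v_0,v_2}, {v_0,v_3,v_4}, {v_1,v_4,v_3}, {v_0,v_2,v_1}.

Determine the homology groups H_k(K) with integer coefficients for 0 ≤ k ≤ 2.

Fix the vertex order v_0 < v_1 < v_2 < v_3 < v_4 and write every simplex with vertices in increasing order. Then dim K = 2 and the simplices of K are:

  0-simplices (5): [v_0], [v_1], [v_2], [v_3], [v_4]
  1-simplices (9): [v_0,v_1], [v_0,v_2], [v_0,v_3], [v_0,v_4], [v_1,v_2], [v_1,v_3], [v_1,v_4], [v_2,v_4], [v_3,v_4]
  2-simplices (6): [v_0,v_1,v_2], [v_0,v_1,v_3], [v_0,v_2,v_4], [v_0,v_3,v_4], [v_1,v_2,v_4], [v_1,v_3,v_4]

Hence C_0 ≅ Z^5, C_1 ≅ Z^9, C_2 ≅ Z^6.

∂_1: C_1 → C_0 sends each edge [p,q] (with p < q) to q − p. For instance
  ∂[v_1,v_3] = [v_3] − [v_1].
The 5×9 boundary matrix has rank 4 and Smith normal form diag(1,1,1,1).

Boundary ∂_2: C_2 → C_1 maps a triangle to the signed sum of its edges. For instance
  ∂[v_1,v_2,v_4] = [v_2,v_4] − [v_1,v_4] + [v_1,v_2],
  ∂[v_1,v_3,v_4] = [v_3,v_4] − [v_1,v_4] + [v_1,v_3].
As a 9×6 matrix over Z this has rank 5, with invariant factors (1,1,1,1,1).

From H_k ≅ ker(∂_k) / im(∂_{k+1}) we obtain:

  H_0: rank C_0 − rank ∂_1 = 5 − 4 = 1, and the invariant factors of ∂_1 are all 1, so H_0 ≅ Z.
  H_1: rank ker ∂_1 − rank ∂_2 = (9 − 4) − 5 = 0, and the invariant factors of ∂_2 are all 1, so H_1 ≅ 0.
  H_2: rank ker ∂_2 − rank ∂_3 = (6 − 5) − 0 = 1, and there is no ∂_3, so H_2 ≅ Z.

As a check, the Euler characteristic is 5 − 9 + 6 = 2, which agrees with 1 − 0 + 1 = 2.

H_0 = Z,  H_1 = 0,  H_2 = Z.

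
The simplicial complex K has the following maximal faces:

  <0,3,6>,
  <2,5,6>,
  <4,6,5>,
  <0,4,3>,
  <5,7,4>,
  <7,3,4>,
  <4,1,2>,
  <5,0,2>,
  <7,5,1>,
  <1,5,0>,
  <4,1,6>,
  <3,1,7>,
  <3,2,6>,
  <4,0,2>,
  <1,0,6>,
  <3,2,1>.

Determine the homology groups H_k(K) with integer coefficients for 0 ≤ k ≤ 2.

H_0 = Z,  H_1 = Z^2,  H_2 = Z.

Order the vertices as 0 < 1 < 2 < 3 < 4 < 5 < 6 < 7. Listing each simplex with vertices in this order, K has dimension 2 with simplices:

  0-simplices (8): [0], [1], [2], [3], [4], [5], [6], [7]
  1-simplices (24): (24 of them)
  2-simplices (16): [0,1,5], [0,1,6], [0,2,4], [0,2,5], [0,3,4], [0,3,6], [1,2,3], [1,2,4], [1,3,7], [1,4,6], [1,5,7], [2,3,6], [2,5,6], [3,4,7], [4,5,6], [4,5,7]

giving chain groups C_0 ≅ Z^8, C_1 ≅ Z^24, C_2 ≅ Z^16.

The boundary map ∂_1: C_1 → C_0 maps an edge to its endpoints' difference, ∂[p,q] = q − p. For instance
  ∂[2,6] = [6] − [2].
The resulting 8×24 matrix has rank 7, and its Smith normal form has invariant factors (1,1,1,1,1,1,1).

The boundary map ∂_2: C_2 → C_1 maps a triangle to the signed sum of its edges. For instance
  ∂[4,5,6] = [5,6] − [4,6] + [4,5],
  ∂[4,5,7] = [5,7] − [4,7] + [4,5].
This gives a 24×16 integer matrix of rank 15; reducing to Smith normal form yields diagonal entries (1,1,1,1,1,1,1,1,1,1,1,1,1,1,1).

Computing H_k = (kernel of ∂_k) / (image of ∂_{k+1}):

  H_0: rank C_0 − rank ∂_1 = 8 − 7 = 1, and the invariant factors of ∂_1 are all 1, so H_0 ≅ Z.
  H_1: rank ker ∂_1 − rank ∂_2 = (24 − 7) − 15 = 2, and the invariant factors of ∂_2 are all 1, so H_1 ≅ Z^2.
  H_2: rank ker ∂_2 − rank ∂_3 = (16 − 15) − 0 = 1, and there is no ∂_3, so H_2 ≅ Z.

As a check, the Euler characteristic is 8 − 24 + 16 = 0, which agrees with 1 − 2 + 1 = 0.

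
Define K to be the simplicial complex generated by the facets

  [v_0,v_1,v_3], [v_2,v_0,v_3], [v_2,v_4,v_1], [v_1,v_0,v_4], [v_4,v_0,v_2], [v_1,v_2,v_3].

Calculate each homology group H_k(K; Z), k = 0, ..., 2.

H_0 = Z,  H_1 = 0,  H_2 = Z.

Order the vertices as v_0 < v_1 < v_2 < v_3 < v_4. Listing each simplex with vertices in this order, K has dimension 2 with simplices:

  0-simplices (5): [v_0], [v_1], [v_2], [v_3], [v_4]
  1-simplices (9): [v_0,v_1], [v_0,v_2], [v_0,v_3], [v_0,v_4], [v_1,v_2], [v_1,v_3], [v_1,v_4], [v_2,v_3], [v_2,v_4]
  2-simplices (6): [v_0,v_1,v_3], [v_0,v_1,v_4], [v_0,v_2,v_3], [v_0,v_2,v_4], [v_1,v_2,v_3], [v_1,v_2,v_4]

so the chain groups are C_0 ≅ Z^5, C_1 ≅ Z^9, C_2 ≅ Z^6.

∂_1: C_1 → C_0 maps an edge to its endpoints' difference, ∂[p,q] = q − p. For instance
  ∂[v_1,v_4] = [v_4] − [v_1].
The 5×9 boundary matrix has rank 4 and Smith normal form diag(1,1,1,1).

Boundary ∂_2: C_2 → C_1 acts by ∂[p,q,r] = [q,r] − [p,r] + [p,q]. For instance
  ∂[v_0,v_2,v_4] = [v_2,v_4] − [v_0,v_4] + [v_0,v_2],
  ∂[v_1,v_2,v_4] = [v_2,v_4] − [v_1,v_4] + [v_1,v_2].
The resulting 9×6 matrix has rank 5, and its Smith normal form has invariant factors (1,1,1,1,1).

Computing H_k = (kernel of ∂_k) / (image of ∂_{k+1}):

  H_0: rank C_0 − rank ∂_1 = 5 − 4 = 1, and the invariant factors of ∂_1 are all 1, so H_0 = Z.
  H_1: rank ker ∂_1 − rank ∂_2 = (9 − 4) − 5 = 0, and the invariant factors of ∂_2 are all 1, so H_1 = 0.
  H_2: rank ker ∂_2 − rank ∂_3 = (6 − 5) − 0 = 1, and there is no ∂_3, so H_2 = Z.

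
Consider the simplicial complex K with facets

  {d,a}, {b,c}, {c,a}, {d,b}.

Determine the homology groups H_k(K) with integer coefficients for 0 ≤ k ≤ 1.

H_0 ≅ Z,  H_1 ≅ Z.

We work with the vertex ordering a < b < c < d. The simplices of K, each written with vertices in increasing order, are:

  0-simplices (4): a, b, c, d
  1-simplices (4): ac, ad, bc, bd

giving chain groups C_0 ≅ Z^4, C_1 ≅ Z^4.

∂_1: C_1 → C_0 sends each edge [p,q] (with p < q) to q − p. For instance
  ∂bd = d − b.
The resulting 4×4 matrix has rank 3, and its Smith normal form has invariant factors (1,1,1).

From H_k ≅ ker(∂_k) / im(∂_{k+1}) we obtain:

  H_0: rank C_0 − rank ∂_1 = 4 − 3 = 1, and the invariant factors of ∂_1 are all 1, so H_0 ≅ Z.
  H_1: rank ker ∂_1 − rank ∂_2 = (4 − 3) − 0 = 1, and there is no ∂_2, so H_1 ≅ Z.

(K is a triangulation of the circle S^1.)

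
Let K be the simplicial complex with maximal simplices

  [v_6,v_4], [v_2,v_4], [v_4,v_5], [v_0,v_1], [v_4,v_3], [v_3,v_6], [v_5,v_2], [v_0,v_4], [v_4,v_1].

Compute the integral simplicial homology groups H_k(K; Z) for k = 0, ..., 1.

H_0 ≅ Z,  H_1 ≅ Z^3.

Fix the vertex order v_0 < v_1 < v_2 < v_3 < v_4 < v_5 < v_6 and write every simplex with vertices in increasing order. Then dim K = 1 and the simplices of K are:

  0-simplices (7): [v_0], [v_1], [v_2], [v_3], [v_4], [v_5], [v_6]
  1-simplices (9): [v_0,v_1], [v_0,v_4], [v_1,v_4], [v_2,v_4], [v_2,v_5], [v_3,v_4], [v_3,v_6], [v_4,v_5], [v_4,v_6]

so the chain groups are C_0 ≅ Z^7, C_1 ≅ Z^9.

∂_1: C_1 → C_0 sends each edge [p,q] (with p < q) to q − p.
The 7×9 boundary matrix has rank 6 and Smith normal form diag(1,1,1,1,1,1).

From H_k ≅ ker(∂_k) / im(∂_{k+1}) we obtain:

  H_0: rank C_0 − rank ∂_1 = 7 − 6 = 1, and the invariant factors of ∂_1 are all 1, so H_0 ≅ Z.
  H_1: rank ker ∂_1 − rank ∂_2 = (9 − 6) − 0 = 3, and there is no ∂_2, so H_1 ≅ Z^3.

As a check, the Euler characteristic is 7 − 9 = -2, which agrees with 1 − 3 = -2.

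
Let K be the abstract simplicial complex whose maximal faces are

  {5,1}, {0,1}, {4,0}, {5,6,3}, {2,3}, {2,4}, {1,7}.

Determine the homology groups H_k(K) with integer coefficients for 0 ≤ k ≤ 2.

H_0 = Z,  H_1 = Z,  H_2 = 0.

K has 8 vertices, 9 edges, 1 triangle.
rank ∂_0 = 0, rank ∂_1 = 7 ⇒ b_0 = 8 − 0 − 7 = 1; all invariant factors of ∂_1 are 1 so no torsion. So H_0 = Z.
rank ∂_1 = 7, rank ∂_2 = 1 ⇒ b_1 = 9 − 7 − 1 = 1; all invariant factors of ∂_2 are 1 so no torsion. So H_1 = Z.
rank ∂_2 = 1, rank ∂_3 = 0 ⇒ b_2 = 1 − 1 − 0 = 0. So H_2 = 0.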